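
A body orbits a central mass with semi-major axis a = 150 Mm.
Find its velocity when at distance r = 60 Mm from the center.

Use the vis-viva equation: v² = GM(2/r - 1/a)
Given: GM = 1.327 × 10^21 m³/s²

Convert to SI: a = 150 Mm = 1.5e+08 m; r = 60 Mm = 6e+07 m.
Vis-viva: v = √(GM · (2/r − 1/a)).
2/r − 1/a = 2/6e+07 − 1/1.5e+08 = 2.66667e-08 m⁻¹.
v = √(1.327e+21 · 2.66667e-08) m/s ≈ 5.949e+06 m/s = 5949 km/s.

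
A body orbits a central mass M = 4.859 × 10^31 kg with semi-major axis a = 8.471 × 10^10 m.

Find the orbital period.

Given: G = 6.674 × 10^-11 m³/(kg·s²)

GM = G · M = 6.674e-11 · 4.859e+31 = 3.2429e+21 m³/s².
Kepler's third law: T = 2π √(a³ / GM).
Substituting a = 8.471e+10 m and GM = 3.2429e+21 m³/s²:
T = 2π √((8.471e+10)³ / 3.2429e+21) s
T ≈ 2.72e+06 s = 31.48 days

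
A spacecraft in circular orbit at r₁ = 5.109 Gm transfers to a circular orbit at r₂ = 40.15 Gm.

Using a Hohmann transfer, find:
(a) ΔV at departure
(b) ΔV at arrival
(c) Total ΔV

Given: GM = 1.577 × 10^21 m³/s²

Convert to SI: r₁ = 5.109 Gm = 5.109e+09 m; r₂ = 40.15 Gm = 4.015e+10 m.
Transfer semi-major axis: a_t = (r₁ + r₂)/2 = (5.109e+09 + 4.015e+10)/2 = 2.26295e+10 m.
Circular speeds: v₁ = √(GM/r₁) = 555582 m/s, v₂ = √(GM/r₂) = 198186 m/s.
Transfer speeds (vis-viva v² = GM(2/r − 1/a_t)): v₁ᵗ = 740037 m/s, v₂ᵗ = 94168 m/s.
(a) ΔV₁ = |v₁ᵗ − v₁| ≈ 1.845e+05 m/s = 184.5 km/s.
(b) ΔV₂ = |v₂ − v₂ᵗ| ≈ 1.04e+05 m/s = 104 km/s.
(c) ΔV_total = ΔV₁ + ΔV₂ ≈ 2.885e+05 m/s = 288.5 km/s.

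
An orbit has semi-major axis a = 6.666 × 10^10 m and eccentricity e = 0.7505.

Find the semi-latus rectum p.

p = a (1 − e²).
p = 6.666e+10 · (1 − (0.7505)²) = 6.666e+10 · 0.43675 ≈ 2.911e+10 m = 2.911 × 10^10 m.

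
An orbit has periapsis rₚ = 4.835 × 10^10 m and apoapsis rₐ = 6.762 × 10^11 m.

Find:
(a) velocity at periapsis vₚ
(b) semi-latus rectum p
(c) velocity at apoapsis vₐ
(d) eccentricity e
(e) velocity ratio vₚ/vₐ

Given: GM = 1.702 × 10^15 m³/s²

(a) With a = (rₚ + rₐ)/2 = 3.62275e+11 m, vₚ = √(GM (2/rₚ − 1/a)) = √(1.702e+15 · (2/4.835e+10 − 1/3.62275e+11)) m/s ≈ 256.3 m/s
(b) From a = (rₚ + rₐ)/2 = 3.62275e+11 m and e = (rₐ − rₚ)/(rₐ + rₚ) = 0.866538, p = a(1 − e²) = 3.62275e+11 · (1 − (0.866538)²) ≈ 9.025e+10 m
(c) With a = (rₚ + rₐ)/2 = 3.62275e+11 m, vₐ = √(GM (2/rₐ − 1/a)) = √(1.702e+15 · (2/6.762e+11 − 1/3.62275e+11)) m/s ≈ 18.33 m/s
(d) e = (rₐ − rₚ)/(rₐ + rₚ) = (6.762e+11 − 4.835e+10)/(6.762e+11 + 4.835e+10) ≈ 0.8665
(e) Conservation of angular momentum (rₚvₚ = rₐvₐ) gives vₚ/vₐ = rₐ/rₚ = 6.762e+11/4.835e+10 ≈ 13.99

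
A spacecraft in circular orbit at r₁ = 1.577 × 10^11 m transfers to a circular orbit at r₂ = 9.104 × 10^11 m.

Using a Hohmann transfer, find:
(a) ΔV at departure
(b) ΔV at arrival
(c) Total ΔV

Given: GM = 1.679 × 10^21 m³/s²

Transfer semi-major axis: a_t = (r₁ + r₂)/2 = (1.577e+11 + 9.104e+11)/2 = 5.3405e+11 m.
Circular speeds: v₁ = √(GM/r₁) = 103183 m/s, v₂ = √(GM/r₂) = 42944.7 m/s.
Transfer speeds (vis-viva v² = GM(2/r − 1/a_t)): v₁ᵗ = 134721 m/s, v₂ᵗ = 23336.4 m/s.
(a) ΔV₁ = |v₁ᵗ − v₁| ≈ 3.154e+04 m/s = 31.54 km/s.
(b) ΔV₂ = |v₂ − v₂ᵗ| ≈ 1.961e+04 m/s = 19.61 km/s.
(c) ΔV_total = ΔV₁ + ΔV₂ ≈ 5.115e+04 m/s = 51.15 km/s.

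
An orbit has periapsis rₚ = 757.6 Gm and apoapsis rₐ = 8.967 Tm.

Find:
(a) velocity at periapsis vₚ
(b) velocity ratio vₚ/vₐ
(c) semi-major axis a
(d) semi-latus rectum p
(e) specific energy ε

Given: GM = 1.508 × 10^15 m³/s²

Convert to SI: rₚ = 757.6 Gm = 7.576e+11 m; rₐ = 8.967 Tm = 8.967e+12 m.
(a) With a = (rₚ + rₐ)/2 = 4.8623e+12 m, vₚ = √(GM (2/rₚ − 1/a)) = √(1.508e+15 · (2/7.576e+11 − 1/4.8623e+12)) m/s ≈ 60.59 m/s
(b) Conservation of angular momentum (rₚvₚ = rₐvₐ) gives vₚ/vₐ = rₐ/rₚ = 8.967e+12/7.576e+11 ≈ 11.84
(c) a = (rₚ + rₐ)/2 = (7.576e+11 + 8.967e+12)/2 ≈ 4.862e+12 m
(d) From a = (rₚ + rₐ)/2 = 4.8623e+12 m and e = (rₐ − rₚ)/(rₐ + rₚ) = 0.844189, p = a(1 − e²) = 4.8623e+12 · (1 − (0.844189)²) ≈ 1.397e+12 m
(e) With a = (rₚ + rₐ)/2 = 4.8623e+12 m, ε = −GM/(2a) = −1.508e+15/(2 · 4.8623e+12) J/kg ≈ -155.1 J/kg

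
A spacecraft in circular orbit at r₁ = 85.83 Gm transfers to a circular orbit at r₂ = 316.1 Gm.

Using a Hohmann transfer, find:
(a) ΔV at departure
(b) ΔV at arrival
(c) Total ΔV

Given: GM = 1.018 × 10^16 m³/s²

Convert to SI: r₁ = 85.83 Gm = 8.583e+10 m; r₂ = 316.1 Gm = 3.161e+11 m.
Transfer semi-major axis: a_t = (r₁ + r₂)/2 = (8.583e+10 + 3.161e+11)/2 = 2.00965e+11 m.
Circular speeds: v₁ = √(GM/r₁) = 344.393 m/s, v₂ = √(GM/r₂) = 179.458 m/s.
Transfer speeds (vis-viva v² = GM(2/r − 1/a_t)): v₁ᵗ = 431.923 m/s, v₂ᵗ = 117.279 m/s.
(a) ΔV₁ = |v₁ᵗ − v₁| ≈ 87.53 m/s = 87.53 m/s.
(b) ΔV₂ = |v₂ − v₂ᵗ| ≈ 62.18 m/s = 62.18 m/s.
(c) ΔV_total = ΔV₁ + ΔV₂ ≈ 149.7 m/s = 149.7 m/s.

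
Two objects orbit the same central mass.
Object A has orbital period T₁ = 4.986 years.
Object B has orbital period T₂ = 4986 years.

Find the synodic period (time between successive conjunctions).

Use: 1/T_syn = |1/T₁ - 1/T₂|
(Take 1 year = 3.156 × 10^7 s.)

Convert to SI: T₁ = 4.986 years = 1.57358e+08 s; T₂ = 4986 years = 1.57358e+11 s.
T_syn = |T₁ · T₂ / (T₁ − T₂)|.
T_syn = |1.57358e+08 · 1.57358e+11 / (1.57358e+08 − 1.57358e+11)| s ≈ 1.575e+08 s = 4.991 years.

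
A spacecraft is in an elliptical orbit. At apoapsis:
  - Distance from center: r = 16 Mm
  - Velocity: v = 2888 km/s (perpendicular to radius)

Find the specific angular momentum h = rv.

Convert to SI: r = 16 Mm = 1.6e+07 m; v = 2888 km/s = 2.888e+06 m/s.
With v perpendicular to r, h = r · v.
h = 1.6e+07 · 2.888e+06 m²/s ≈ 4.621e+13 m²/s.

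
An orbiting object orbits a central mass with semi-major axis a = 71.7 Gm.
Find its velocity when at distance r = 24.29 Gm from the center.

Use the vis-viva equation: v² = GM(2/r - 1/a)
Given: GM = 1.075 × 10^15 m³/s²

Convert to SI: a = 71.7 Gm = 7.17e+10 m; r = 24.29 Gm = 2.429e+10 m.
Vis-viva: v = √(GM · (2/r − 1/a)).
2/r − 1/a = 2/2.429e+10 − 1/7.17e+10 = 6.83914e-11 m⁻¹.
v = √(1.075e+15 · 6.83914e-11) m/s ≈ 271.1 m/s = 271.1 m/s.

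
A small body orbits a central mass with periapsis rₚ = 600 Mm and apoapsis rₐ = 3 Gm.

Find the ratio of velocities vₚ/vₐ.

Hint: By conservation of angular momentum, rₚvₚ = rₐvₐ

Convert to SI: rₚ = 600 Mm = 6e+08 m; rₐ = 3 Gm = 3e+09 m.
Conservation of angular momentum gives rₚvₚ = rₐvₐ, so vₚ/vₐ = rₐ/rₚ.
vₚ/vₐ = 3e+09 / 6e+08 ≈ 5.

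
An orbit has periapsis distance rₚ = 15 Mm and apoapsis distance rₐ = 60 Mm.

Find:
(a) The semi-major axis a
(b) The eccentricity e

Convert to SI: rₚ = 15 Mm = 1.5e+07 m; rₐ = 60 Mm = 6e+07 m.
(a) a = (rₚ + rₐ) / 2 = (1.5e+07 + 6e+07) / 2 ≈ 3.75e+07 m = 37.5 Mm.
(b) e = (rₐ − rₚ) / (rₐ + rₚ) = (6e+07 − 1.5e+07) / (6e+07 + 1.5e+07) ≈ 0.6.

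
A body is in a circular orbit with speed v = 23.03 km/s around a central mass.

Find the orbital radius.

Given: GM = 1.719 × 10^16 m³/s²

Convert to SI: v = 23.03 km/s = 23030 m/s.
For a circular orbit, v² = GM / r, so r = GM / v².
r = 1.719e+16 / (23030)² m ≈ 3.241e+07 m = 32.41 Mm.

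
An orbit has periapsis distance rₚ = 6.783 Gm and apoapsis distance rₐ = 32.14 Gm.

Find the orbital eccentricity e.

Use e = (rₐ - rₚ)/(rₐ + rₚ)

Convert to SI: rₚ = 6.783 Gm = 6.783e+09 m; rₐ = 32.14 Gm = 3.214e+10 m.
e = (rₐ − rₚ) / (rₐ + rₚ).
e = (3.214e+10 − 6.783e+09) / (3.214e+10 + 6.783e+09) = 2.5357e+10 / 3.8923e+10 ≈ 0.6515.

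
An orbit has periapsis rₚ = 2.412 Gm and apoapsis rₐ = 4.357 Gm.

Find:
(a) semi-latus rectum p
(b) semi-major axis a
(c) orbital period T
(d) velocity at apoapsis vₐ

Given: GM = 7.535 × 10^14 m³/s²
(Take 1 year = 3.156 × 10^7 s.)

Convert to SI: rₚ = 2.412 Gm = 2.412e+09 m; rₐ = 4.357 Gm = 4.357e+09 m.
(a) From a = (rₚ + rₐ)/2 = 3.3845e+09 m and e = (rₐ − rₚ)/(rₐ + rₚ) = 0.287339, p = a(1 − e²) = 3.3845e+09 · (1 − (0.287339)²) ≈ 3.105e+09 m
(b) a = (rₚ + rₐ)/2 = (2.412e+09 + 4.357e+09)/2 ≈ 3.384e+09 m
(c) With a = (rₚ + rₐ)/2 = 3.3845e+09 m, T = 2π √(a³/GM) = 2π √((3.3845e+09)³/7.535e+14) s ≈ 4.507e+07 s
(d) With a = (rₚ + rₐ)/2 = 3.3845e+09 m, vₐ = √(GM (2/rₐ − 1/a)) = √(7.535e+14 · (2/4.357e+09 − 1/3.3845e+09)) m/s ≈ 351.1 m/s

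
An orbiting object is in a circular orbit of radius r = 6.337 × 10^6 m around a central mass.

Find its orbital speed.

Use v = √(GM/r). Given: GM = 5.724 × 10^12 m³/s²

For a circular orbit, gravity supplies the centripetal force, so v = √(GM / r).
v = √(5.724e+12 / 6.337e+06) m/s ≈ 950.4 m/s = 950.4 m/s.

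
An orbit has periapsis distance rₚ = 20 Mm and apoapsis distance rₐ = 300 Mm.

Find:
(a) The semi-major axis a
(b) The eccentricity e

Convert to SI: rₚ = 20 Mm = 2e+07 m; rₐ = 300 Mm = 3e+08 m.
(a) a = (rₚ + rₐ) / 2 = (2e+07 + 3e+08) / 2 ≈ 1.6e+08 m = 160 Mm.
(b) e = (rₐ − rₚ) / (rₐ + rₚ) = (3e+08 − 2e+07) / (3e+08 + 2e+07) ≈ 0.875.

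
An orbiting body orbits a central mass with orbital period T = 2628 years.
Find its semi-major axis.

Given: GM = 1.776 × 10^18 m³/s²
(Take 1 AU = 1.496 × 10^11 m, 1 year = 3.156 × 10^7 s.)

Convert to SI: T = 2628 years = 8.29397e+10 s.
Invert Kepler's third law: a = (GM · T² / (4π²))^(1/3).
Substituting T = 8.29397e+10 s and GM = 1.776e+18 m³/s²:
a = (1.776e+18 · (8.29397e+10)² / (4π²))^(1/3) m
a ≈ 6.764e+12 m = 45.21 AU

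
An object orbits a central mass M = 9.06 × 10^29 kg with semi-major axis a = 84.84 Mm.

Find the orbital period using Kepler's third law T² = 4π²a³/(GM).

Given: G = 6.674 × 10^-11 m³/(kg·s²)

Convert to SI: a = 84.84 Mm = 8.484e+07 m.
GM = G · M = 6.674e-11 · 9.06e+29 = 6.04664e+19 m³/s².
Kepler's third law: T = 2π √(a³ / GM).
Substituting a = 8.484e+07 m and GM = 6.04664e+19 m³/s²:
T = 2π √((8.484e+07)³ / 6.04664e+19) s
T ≈ 631.4 s = 10.52 minutes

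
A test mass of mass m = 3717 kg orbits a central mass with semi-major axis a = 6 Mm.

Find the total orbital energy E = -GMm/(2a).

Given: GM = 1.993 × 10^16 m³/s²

Convert to SI: a = 6 Mm = 6e+06 m.
E = −GMm / (2a).
E = −1.993e+16 · 3717 / (2 · 6e+06) J ≈ -6.173e+12 J = -6.173 TJ.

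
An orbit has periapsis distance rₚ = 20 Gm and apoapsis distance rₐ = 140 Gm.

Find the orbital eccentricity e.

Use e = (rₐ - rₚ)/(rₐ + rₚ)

Convert to SI: rₚ = 20 Gm = 2e+10 m; rₐ = 140 Gm = 1.4e+11 m.
e = (rₐ − rₚ) / (rₐ + rₚ).
e = (1.4e+11 − 2e+10) / (1.4e+11 + 2e+10) = 1.2e+11 / 1.6e+11 ≈ 0.75.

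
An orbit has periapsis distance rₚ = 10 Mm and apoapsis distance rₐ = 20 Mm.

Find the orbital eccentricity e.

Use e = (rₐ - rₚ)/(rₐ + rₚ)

Convert to SI: rₚ = 10 Mm = 1e+07 m; rₐ = 20 Mm = 2e+07 m.
e = (rₐ − rₚ) / (rₐ + rₚ).
e = (2e+07 − 1e+07) / (2e+07 + 1e+07) = 1e+07 / 3e+07 ≈ 0.3333.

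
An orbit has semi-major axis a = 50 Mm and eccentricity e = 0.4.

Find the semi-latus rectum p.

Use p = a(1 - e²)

Convert to SI: a = 50 Mm = 5e+07 m.
p = a (1 − e²).
p = 5e+07 · (1 − (0.4)²) = 5e+07 · 0.84 ≈ 4.2e+07 m = 42 Mm.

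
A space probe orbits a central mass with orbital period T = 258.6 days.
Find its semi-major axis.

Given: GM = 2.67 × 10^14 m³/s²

Convert to SI: T = 258.6 days = 2.2343e+07 s.
Invert Kepler's third law: a = (GM · T² / (4π²))^(1/3).
Substituting T = 2.2343e+07 s and GM = 2.67e+14 m³/s²:
a = (2.67e+14 · (2.2343e+07)² / (4π²))^(1/3) m
a ≈ 1.5e+09 m = 1.5 Gm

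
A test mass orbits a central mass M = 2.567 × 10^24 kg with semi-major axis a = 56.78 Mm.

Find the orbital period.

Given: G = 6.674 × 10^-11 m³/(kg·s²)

Convert to SI: a = 56.78 Mm = 5.678e+07 m.
GM = G · M = 6.674e-11 · 2.567e+24 = 1.71322e+14 m³/s².
Kepler's third law: T = 2π √(a³ / GM).
Substituting a = 5.678e+07 m and GM = 1.71322e+14 m³/s²:
T = 2π √((5.678e+07)³ / 1.71322e+14) s
T ≈ 2.054e+05 s = 2.377 days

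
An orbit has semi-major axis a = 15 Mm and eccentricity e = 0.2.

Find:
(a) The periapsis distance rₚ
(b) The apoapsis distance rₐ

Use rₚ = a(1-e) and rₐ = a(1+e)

Convert to SI: a = 15 Mm = 1.5e+07 m.
(a) rₚ = a(1 − e) = 1.5e+07 · (1 − 0.2) = 1.5e+07 · 0.8 ≈ 1.2e+07 m = 12 Mm.
(b) rₐ = a(1 + e) = 1.5e+07 · (1 + 0.2) = 1.5e+07 · 1.2 ≈ 1.8e+07 m = 18 Mm.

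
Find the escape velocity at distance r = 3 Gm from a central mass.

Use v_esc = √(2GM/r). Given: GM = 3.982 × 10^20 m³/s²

Convert to SI: r = 3 Gm = 3e+09 m.
Escape velocity comes from setting total energy to zero: ½v² − GM/r = 0 ⇒ v_esc = √(2GM / r).
v_esc = √(2 · 3.982e+20 / 3e+09) m/s ≈ 5.152e+05 m/s = 515.2 km/s.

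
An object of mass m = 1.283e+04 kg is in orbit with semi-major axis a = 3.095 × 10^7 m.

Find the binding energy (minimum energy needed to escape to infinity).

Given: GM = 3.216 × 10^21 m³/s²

Total orbital energy is E = −GMm/(2a); binding energy is E_bind = −E = GMm/(2a).
E_bind = 3.216e+21 · 1.283e+04 / (2 · 3.095e+07) J ≈ 6.666e+17 J = 666.6 PJ.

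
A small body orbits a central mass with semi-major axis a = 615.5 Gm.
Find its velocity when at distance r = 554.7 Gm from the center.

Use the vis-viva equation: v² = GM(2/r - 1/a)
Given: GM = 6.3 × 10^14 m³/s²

Convert to SI: a = 615.5 Gm = 6.155e+11 m; r = 554.7 Gm = 5.547e+11 m.
Vis-viva: v = √(GM · (2/r − 1/a)).
2/r − 1/a = 2/5.547e+11 − 1/6.155e+11 = 1.98086e-12 m⁻¹.
v = √(6.3e+14 · 1.98086e-12) m/s ≈ 35.33 m/s = 35.33 m/s.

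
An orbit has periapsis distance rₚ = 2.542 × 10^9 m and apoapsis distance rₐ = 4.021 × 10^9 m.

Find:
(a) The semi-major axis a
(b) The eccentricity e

(a) a = (rₚ + rₐ) / 2 = (2.542e+09 + 4.021e+09) / 2 ≈ 3.282e+09 m = 3.281 × 10^9 m.
(b) e = (rₐ − rₚ) / (rₐ + rₚ) = (4.021e+09 − 2.542e+09) / (4.021e+09 + 2.542e+09) ≈ 0.2254.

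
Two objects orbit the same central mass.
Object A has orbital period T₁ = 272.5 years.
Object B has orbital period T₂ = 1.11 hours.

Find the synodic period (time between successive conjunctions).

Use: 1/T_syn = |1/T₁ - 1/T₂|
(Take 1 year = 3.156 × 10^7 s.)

Convert to SI: T₁ = 272.5 years = 8.6001e+09 s; T₂ = 1.11 hours = 3996 s.
T_syn = |T₁ · T₂ / (T₁ − T₂)|.
T_syn = |8.6001e+09 · 3996 / (8.6001e+09 − 3996)| s ≈ 3996 s = 1.11 hours.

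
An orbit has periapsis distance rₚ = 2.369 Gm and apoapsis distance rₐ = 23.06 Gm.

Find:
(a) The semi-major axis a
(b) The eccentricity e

Convert to SI: rₚ = 2.369 Gm = 2.369e+09 m; rₐ = 23.06 Gm = 2.306e+10 m.
(a) a = (rₚ + rₐ) / 2 = (2.369e+09 + 2.306e+10) / 2 ≈ 1.271e+10 m = 12.71 Gm.
(b) e = (rₐ − rₚ) / (rₐ + rₚ) = (2.306e+10 − 2.369e+09) / (2.306e+10 + 2.369e+09) ≈ 0.8137.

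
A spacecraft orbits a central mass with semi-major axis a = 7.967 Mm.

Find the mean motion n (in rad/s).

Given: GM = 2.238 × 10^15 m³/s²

Convert to SI: a = 7.967 Mm = 7.967e+06 m.
n = √(GM / a³).
n = √(2.238e+15 / (7.967e+06)³) rad/s ≈ 0.002104 rad/s.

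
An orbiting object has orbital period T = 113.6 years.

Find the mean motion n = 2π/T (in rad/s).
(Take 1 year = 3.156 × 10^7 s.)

Convert to SI: T = 113.6 years = 3.58522e+09 s.
n = 2π / T.
n = 2π / 3.58522e+09 s ≈ 1.753e-09 rad/s.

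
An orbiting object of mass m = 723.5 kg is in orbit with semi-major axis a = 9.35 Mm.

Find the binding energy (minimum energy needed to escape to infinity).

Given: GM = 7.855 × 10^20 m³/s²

Convert to SI: a = 9.35 Mm = 9.35e+06 m.
Total orbital energy is E = −GMm/(2a); binding energy is E_bind = −E = GMm/(2a).
E_bind = 7.855e+20 · 723.5 / (2 · 9.35e+06) J ≈ 3.039e+16 J = 30.39 PJ.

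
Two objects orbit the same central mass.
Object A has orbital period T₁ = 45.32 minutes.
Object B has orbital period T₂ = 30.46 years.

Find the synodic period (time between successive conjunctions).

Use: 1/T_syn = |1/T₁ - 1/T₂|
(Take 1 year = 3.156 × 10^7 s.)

Convert to SI: T₁ = 45.32 minutes = 2719.2 s; T₂ = 30.46 years = 9.61318e+08 s.
T_syn = |T₁ · T₂ / (T₁ − T₂)|.
T_syn = |2719.2 · 9.61318e+08 / (2719.2 − 9.61318e+08)| s ≈ 2719 s = 45.32 minutes.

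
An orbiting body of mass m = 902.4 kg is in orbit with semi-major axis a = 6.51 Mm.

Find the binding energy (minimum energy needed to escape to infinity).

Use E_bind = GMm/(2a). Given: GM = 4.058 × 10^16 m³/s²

Convert to SI: a = 6.51 Mm = 6.51e+06 m.
Total orbital energy is E = −GMm/(2a); binding energy is E_bind = −E = GMm/(2a).
E_bind = 4.058e+16 · 902.4 / (2 · 6.51e+06) J ≈ 2.813e+12 J = 2.813 TJ.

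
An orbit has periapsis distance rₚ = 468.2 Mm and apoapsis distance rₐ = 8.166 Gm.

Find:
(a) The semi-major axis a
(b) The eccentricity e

Convert to SI: rₚ = 468.2 Mm = 4.682e+08 m; rₐ = 8.166 Gm = 8.166e+09 m.
(a) a = (rₚ + rₐ) / 2 = (4.682e+08 + 8.166e+09) / 2 ≈ 4.317e+09 m = 4.317 Gm.
(b) e = (rₐ − rₚ) / (rₐ + rₚ) = (8.166e+09 − 4.682e+08) / (8.166e+09 + 4.682e+08) ≈ 0.8915.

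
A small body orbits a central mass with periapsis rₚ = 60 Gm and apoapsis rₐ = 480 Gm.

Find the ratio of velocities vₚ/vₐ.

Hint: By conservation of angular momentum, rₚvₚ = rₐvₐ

Convert to SI: rₚ = 60 Gm = 6e+10 m; rₐ = 480 Gm = 4.8e+11 m.
Conservation of angular momentum gives rₚvₚ = rₐvₐ, so vₚ/vₐ = rₐ/rₚ.
vₚ/vₐ = 4.8e+11 / 6e+10 ≈ 8.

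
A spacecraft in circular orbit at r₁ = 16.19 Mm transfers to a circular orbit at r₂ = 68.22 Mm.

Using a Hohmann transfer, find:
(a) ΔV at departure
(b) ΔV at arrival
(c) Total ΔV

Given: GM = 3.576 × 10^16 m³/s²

Convert to SI: r₁ = 16.19 Mm = 1.619e+07 m; r₂ = 68.22 Mm = 6.822e+07 m.
Transfer semi-major axis: a_t = (r₁ + r₂)/2 = (1.619e+07 + 6.822e+07)/2 = 4.2205e+07 m.
Circular speeds: v₁ = √(GM/r₁) = 46997.6 m/s, v₂ = √(GM/r₂) = 22895.1 m/s.
Transfer speeds (vis-viva v² = GM(2/r − 1/a_t)): v₁ᵗ = 59751.6 m/s, v₂ᵗ = 14180.3 m/s.
(a) ΔV₁ = |v₁ᵗ − v₁| ≈ 1.275e+04 m/s = 12.75 km/s.
(b) ΔV₂ = |v₂ − v₂ᵗ| ≈ 8715 m/s = 8.715 km/s.
(c) ΔV_total = ΔV₁ + ΔV₂ ≈ 2.147e+04 m/s = 21.47 km/s.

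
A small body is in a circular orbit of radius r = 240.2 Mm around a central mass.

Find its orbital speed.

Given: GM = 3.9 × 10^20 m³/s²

Convert to SI: r = 240.2 Mm = 2.402e+08 m.
For a circular orbit, gravity supplies the centripetal force, so v = √(GM / r).
v = √(3.9e+20 / 2.402e+08) m/s ≈ 1.274e+06 m/s = 1274 km/s.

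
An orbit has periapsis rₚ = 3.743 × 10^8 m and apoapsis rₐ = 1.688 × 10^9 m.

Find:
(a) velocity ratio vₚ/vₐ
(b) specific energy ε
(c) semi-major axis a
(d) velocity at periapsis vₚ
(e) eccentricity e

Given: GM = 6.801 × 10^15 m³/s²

(a) Conservation of angular momentum (rₚvₚ = rₐvₐ) gives vₚ/vₐ = rₐ/rₚ = 1.688e+09/3.743e+08 ≈ 4.51
(b) With a = (rₚ + rₐ)/2 = 1.03115e+09 m, ε = −GM/(2a) = −6.801e+15/(2 · 1.03115e+09) J/kg ≈ -3.298e+06 J/kg
(c) a = (rₚ + rₐ)/2 = (3.743e+08 + 1.688e+09)/2 ≈ 1.031e+09 m
(d) With a = (rₚ + rₐ)/2 = 1.03115e+09 m, vₚ = √(GM (2/rₚ − 1/a)) = √(6.801e+15 · (2/3.743e+08 − 1/1.03115e+09)) m/s ≈ 5454 m/s
(e) e = (rₐ − rₚ)/(rₐ + rₚ) = (1.688e+09 − 3.743e+08)/(1.688e+09 + 3.743e+08) ≈ 0.637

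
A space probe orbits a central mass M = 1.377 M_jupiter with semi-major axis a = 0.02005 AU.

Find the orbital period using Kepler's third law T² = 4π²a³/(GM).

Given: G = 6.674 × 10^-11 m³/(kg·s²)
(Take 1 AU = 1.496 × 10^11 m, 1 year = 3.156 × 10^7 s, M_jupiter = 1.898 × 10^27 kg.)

Convert to SI: a = 0.02005 AU = 2.99948e+09 m; M = 1.377 M_jupiter = 2.61355e+27 kg.
GM = G · M = 6.674e-11 · 2.61355e+27 = 1.74428e+17 m³/s².
Kepler's third law: T = 2π √(a³ / GM).
Substituting a = 2.99948e+09 m and GM = 1.74428e+17 m³/s²:
T = 2π √((2.99948e+09)³ / 1.74428e+17) s
T ≈ 2.471e+06 s = 0.07831 years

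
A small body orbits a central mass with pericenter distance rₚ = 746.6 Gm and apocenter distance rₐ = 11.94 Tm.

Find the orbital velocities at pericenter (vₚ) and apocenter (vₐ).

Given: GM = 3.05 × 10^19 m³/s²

Convert to SI: rₚ = 746.6 Gm = 7.466e+11 m; rₐ = 11.94 Tm = 1.194e+13 m.
Use the vis-viva equation v² = GM(2/r − 1/a) with a = (rₚ + rₐ)/2 = (7.466e+11 + 1.194e+13)/2 = 6.3433e+12 m.
vₚ = √(GM · (2/rₚ − 1/a)) = √(3.05e+19 · (2/7.466e+11 − 1/6.3433e+12)) m/s ≈ 8769 m/s = 8.769 km/s.
vₐ = √(GM · (2/rₐ − 1/a)) = √(3.05e+19 · (2/1.194e+13 − 1/6.3433e+12)) m/s ≈ 548.3 m/s = 548.3 m/s.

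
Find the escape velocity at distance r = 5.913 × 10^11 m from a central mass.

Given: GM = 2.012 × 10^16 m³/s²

Escape velocity comes from setting total energy to zero: ½v² − GM/r = 0 ⇒ v_esc = √(2GM / r).
v_esc = √(2 · 2.012e+16 / 5.913e+11) m/s ≈ 260.9 m/s = 260.9 m/s.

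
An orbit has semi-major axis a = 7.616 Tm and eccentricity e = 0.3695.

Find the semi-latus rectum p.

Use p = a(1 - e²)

Convert to SI: a = 7.616 Tm = 7.616e+12 m.
p = a (1 − e²).
p = 7.616e+12 · (1 − (0.3695)²) = 7.616e+12 · 0.86347 ≈ 6.576e+12 m = 6.576 Tm.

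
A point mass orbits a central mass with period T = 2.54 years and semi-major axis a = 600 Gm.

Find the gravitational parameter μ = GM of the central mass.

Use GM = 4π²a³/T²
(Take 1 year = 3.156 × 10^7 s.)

Convert to SI: T = 2.54 years = 8.01624e+07 s; a = 600 Gm = 6e+11 m.
GM = 4π² · a³ / T².
GM = 4π² · (6e+11)³ / (8.01624e+07)² m³/s² ≈ 1.327e+21 m³/s² = 1.327 × 10^21 m³/s².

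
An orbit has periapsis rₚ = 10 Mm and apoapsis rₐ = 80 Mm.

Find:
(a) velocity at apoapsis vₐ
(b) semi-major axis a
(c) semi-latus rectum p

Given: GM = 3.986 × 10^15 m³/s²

Convert to SI: rₚ = 10 Mm = 1e+07 m; rₐ = 80 Mm = 8e+07 m.
(a) With a = (rₚ + rₐ)/2 = 4.5e+07 m, vₐ = √(GM (2/rₐ − 1/a)) = √(3.986e+15 · (2/8e+07 − 1/4.5e+07)) m/s ≈ 3327 m/s
(b) a = (rₚ + rₐ)/2 = (1e+07 + 8e+07)/2 ≈ 4.5e+07 m
(c) From a = (rₚ + rₐ)/2 = 4.5e+07 m and e = (rₐ − rₚ)/(rₐ + rₚ) = 0.777778, p = a(1 − e²) = 4.5e+07 · (1 − (0.777778)²) ≈ 1.778e+07 m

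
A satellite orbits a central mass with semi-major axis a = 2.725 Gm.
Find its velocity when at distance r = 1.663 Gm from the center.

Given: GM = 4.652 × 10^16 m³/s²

Convert to SI: a = 2.725 Gm = 2.725e+09 m; r = 1.663 Gm = 1.663e+09 m.
Vis-viva: v = √(GM · (2/r − 1/a)).
2/r − 1/a = 2/1.663e+09 − 1/2.725e+09 = 8.35673e-10 m⁻¹.
v = √(4.652e+16 · 8.35673e-10) m/s ≈ 6235 m/s = 6.235 km/s.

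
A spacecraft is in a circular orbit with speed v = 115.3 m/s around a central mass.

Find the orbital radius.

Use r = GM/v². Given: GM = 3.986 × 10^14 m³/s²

For a circular orbit, v² = GM / r, so r = GM / v².
r = 3.986e+14 / (115.3)² m ≈ 2.998e+10 m = 29.98 Gm.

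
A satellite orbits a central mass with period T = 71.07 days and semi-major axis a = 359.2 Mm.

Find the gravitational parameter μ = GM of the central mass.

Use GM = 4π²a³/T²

Convert to SI: T = 71.07 days = 6.14045e+06 s; a = 359.2 Mm = 3.592e+08 m.
GM = 4π² · a³ / T².
GM = 4π² · (3.592e+08)³ / (6.14045e+06)² m³/s² ≈ 4.853e+13 m³/s² = 4.853 × 10^13 m³/s².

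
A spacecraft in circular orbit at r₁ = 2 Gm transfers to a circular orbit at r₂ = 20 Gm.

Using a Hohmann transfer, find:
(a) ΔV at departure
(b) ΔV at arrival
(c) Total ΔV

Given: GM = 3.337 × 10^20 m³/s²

Convert to SI: r₁ = 2 Gm = 2e+09 m; r₂ = 20 Gm = 2e+10 m.
Transfer semi-major axis: a_t = (r₁ + r₂)/2 = (2e+09 + 2e+10)/2 = 1.1e+10 m.
Circular speeds: v₁ = √(GM/r₁) = 408473 m/s, v₂ = √(GM/r₂) = 129170 m/s.
Transfer speeds (vis-viva v² = GM(2/r − 1/a_t)): v₁ᵗ = 550785 m/s, v₂ᵗ = 55078.5 m/s.
(a) ΔV₁ = |v₁ᵗ − v₁| ≈ 1.423e+05 m/s = 142.3 km/s.
(b) ΔV₂ = |v₂ − v₂ᵗ| ≈ 7.409e+04 m/s = 74.09 km/s.
(c) ΔV_total = ΔV₁ + ΔV₂ ≈ 2.164e+05 m/s = 216.4 km/s.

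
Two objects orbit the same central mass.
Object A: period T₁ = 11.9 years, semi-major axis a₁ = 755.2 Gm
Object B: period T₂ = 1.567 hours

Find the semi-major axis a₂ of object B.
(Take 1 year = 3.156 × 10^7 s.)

Convert to SI: T₁ = 11.9 years = 3.75564e+08 s; a₁ = 755.2 Gm = 7.552e+11 m; T₂ = 1.567 hours = 5641.2 s.
Kepler's third law: (T₁/T₂)² = (a₁/a₂)³ ⇒ a₂ = a₁ · (T₂/T₁)^(2/3).
T₂/T₁ = 5641.2 / 3.75564e+08 = 1.50206e-05.
a₂ = 7.552e+11 · (1.50206e-05)^(2/3) m ≈ 4.597e+08 m = 459.7 Mm.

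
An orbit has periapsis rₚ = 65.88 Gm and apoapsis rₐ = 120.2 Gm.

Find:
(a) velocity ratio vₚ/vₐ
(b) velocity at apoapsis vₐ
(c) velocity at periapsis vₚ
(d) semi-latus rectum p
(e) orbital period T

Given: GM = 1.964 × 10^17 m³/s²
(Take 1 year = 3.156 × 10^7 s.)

Convert to SI: rₚ = 65.88 Gm = 6.588e+10 m; rₐ = 120.2 Gm = 1.202e+11 m.
(a) Conservation of angular momentum (rₚvₚ = rₐvₐ) gives vₚ/vₐ = rₐ/rₚ = 1.202e+11/6.588e+10 ≈ 1.825
(b) With a = (rₚ + rₐ)/2 = 9.304e+10 m, vₐ = √(GM (2/rₐ − 1/a)) = √(1.964e+17 · (2/1.202e+11 − 1/9.304e+10)) m/s ≈ 1076 m/s
(c) With a = (rₚ + rₐ)/2 = 9.304e+10 m, vₚ = √(GM (2/rₚ − 1/a)) = √(1.964e+17 · (2/6.588e+10 − 1/9.304e+10)) m/s ≈ 1963 m/s
(d) From a = (rₚ + rₐ)/2 = 9.304e+10 m and e = (rₐ − rₚ)/(rₐ + rₚ) = 0.291917, p = a(1 − e²) = 9.304e+10 · (1 − (0.291917)²) ≈ 8.511e+10 m
(e) With a = (rₚ + rₐ)/2 = 9.304e+10 m, T = 2π √(a³/GM) = 2π √((9.304e+10)³/1.964e+17) s ≈ 4.024e+08 s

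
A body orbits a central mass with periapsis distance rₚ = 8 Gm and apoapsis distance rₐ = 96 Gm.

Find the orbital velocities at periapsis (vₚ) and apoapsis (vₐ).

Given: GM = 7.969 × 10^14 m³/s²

Convert to SI: rₚ = 8 Gm = 8e+09 m; rₐ = 96 Gm = 9.6e+10 m.
Use the vis-viva equation v² = GM(2/r − 1/a) with a = (rₚ + rₐ)/2 = (8e+09 + 9.6e+10)/2 = 5.2e+10 m.
vₚ = √(GM · (2/rₚ − 1/a)) = √(7.969e+14 · (2/8e+09 − 1/5.2e+10)) m/s ≈ 428.8 m/s = 428.8 m/s.
vₐ = √(GM · (2/rₐ − 1/a)) = √(7.969e+14 · (2/9.6e+10 − 1/5.2e+10)) m/s ≈ 35.74 m/s = 35.74 m/s.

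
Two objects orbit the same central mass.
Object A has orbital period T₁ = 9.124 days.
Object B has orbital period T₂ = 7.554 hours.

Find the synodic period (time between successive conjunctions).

Convert to SI: T₁ = 9.124 days = 788314 s; T₂ = 7.554 hours = 27194.4 s.
T_syn = |T₁ · T₂ / (T₁ − T₂)|.
T_syn = |788314 · 27194.4 / (788314 − 27194.4)| s ≈ 2.817e+04 s = 7.824 hours.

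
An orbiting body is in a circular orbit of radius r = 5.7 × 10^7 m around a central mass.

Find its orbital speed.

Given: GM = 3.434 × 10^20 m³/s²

For a circular orbit, gravity supplies the centripetal force, so v = √(GM / r).
v = √(3.434e+20 / 5.7e+07) m/s ≈ 2.454e+06 m/s = 2454 km/s.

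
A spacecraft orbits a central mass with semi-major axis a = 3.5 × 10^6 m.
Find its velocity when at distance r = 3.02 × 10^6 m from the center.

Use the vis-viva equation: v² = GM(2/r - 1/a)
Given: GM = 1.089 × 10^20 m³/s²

Vis-viva: v = √(GM · (2/r − 1/a)).
2/r − 1/a = 2/3.02e+06 − 1/3.5e+06 = 3.76537e-07 m⁻¹.
v = √(1.089e+20 · 3.76537e-07) m/s ≈ 6.404e+06 m/s = 6404 km/s.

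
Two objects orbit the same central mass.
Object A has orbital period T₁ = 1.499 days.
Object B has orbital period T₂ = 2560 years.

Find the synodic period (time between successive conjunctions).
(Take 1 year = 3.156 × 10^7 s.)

Convert to SI: T₁ = 1.499 days = 129514 s; T₂ = 2560 years = 8.07936e+10 s.
T_syn = |T₁ · T₂ / (T₁ − T₂)|.
T_syn = |129514 · 8.07936e+10 / (129514 − 8.07936e+10)| s ≈ 1.295e+05 s = 1.499 days.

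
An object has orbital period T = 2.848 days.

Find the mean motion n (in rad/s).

Convert to SI: T = 2.848 days = 246067 s.
n = 2π / T.
n = 2π / 246067 s ≈ 2.553e-05 rad/s.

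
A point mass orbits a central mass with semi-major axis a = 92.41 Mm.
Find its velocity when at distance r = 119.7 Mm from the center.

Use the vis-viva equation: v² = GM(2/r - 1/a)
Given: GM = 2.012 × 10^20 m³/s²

Convert to SI: a = 92.41 Mm = 9.241e+07 m; r = 119.7 Mm = 1.197e+08 m.
Vis-viva: v = √(GM · (2/r − 1/a)).
2/r − 1/a = 2/1.197e+08 − 1/9.241e+07 = 5.8871e-09 m⁻¹.
v = √(2.012e+20 · 5.8871e-09) m/s ≈ 1.088e+06 m/s = 1088 km/s.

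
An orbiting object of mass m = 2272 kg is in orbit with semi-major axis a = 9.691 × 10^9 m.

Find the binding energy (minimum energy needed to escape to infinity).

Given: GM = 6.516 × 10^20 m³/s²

Total orbital energy is E = −GMm/(2a); binding energy is E_bind = −E = GMm/(2a).
E_bind = 6.516e+20 · 2272 / (2 · 9.691e+09) J ≈ 7.638e+13 J = 76.38 TJ.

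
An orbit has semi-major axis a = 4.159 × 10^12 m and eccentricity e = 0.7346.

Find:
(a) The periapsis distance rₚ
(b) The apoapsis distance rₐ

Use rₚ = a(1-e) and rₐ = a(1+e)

(a) rₚ = a(1 − e) = 4.159e+12 · (1 − 0.7346) = 4.159e+12 · 0.2654 ≈ 1.104e+12 m = 1.104 × 10^12 m.
(b) rₐ = a(1 + e) = 4.159e+12 · (1 + 0.7346) = 4.159e+12 · 1.7346 ≈ 7.214e+12 m = 7.214 × 10^12 m.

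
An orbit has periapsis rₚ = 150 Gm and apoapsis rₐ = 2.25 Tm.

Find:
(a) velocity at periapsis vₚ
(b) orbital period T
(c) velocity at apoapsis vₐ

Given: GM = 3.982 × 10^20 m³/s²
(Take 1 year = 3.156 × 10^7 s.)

Convert to SI: rₚ = 150 Gm = 1.5e+11 m; rₐ = 2.25 Tm = 2.25e+12 m.
(a) With a = (rₚ + rₐ)/2 = 1.2e+12 m, vₚ = √(GM (2/rₚ − 1/a)) = √(3.982e+20 · (2/1.5e+11 − 1/1.2e+12)) m/s ≈ 7.055e+04 m/s
(b) With a = (rₚ + rₐ)/2 = 1.2e+12 m, T = 2π √(a³/GM) = 2π √((1.2e+12)³/3.982e+20) s ≈ 4.139e+08 s
(c) With a = (rₚ + rₐ)/2 = 1.2e+12 m, vₐ = √(GM (2/rₐ − 1/a)) = √(3.982e+20 · (2/2.25e+12 − 1/1.2e+12)) m/s ≈ 4703 m/s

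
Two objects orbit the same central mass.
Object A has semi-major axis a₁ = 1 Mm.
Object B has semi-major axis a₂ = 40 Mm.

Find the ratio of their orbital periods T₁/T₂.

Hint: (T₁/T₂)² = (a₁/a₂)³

Convert to SI: a₁ = 1 Mm = 1e+06 m; a₂ = 40 Mm = 4e+07 m.
From Kepler's third law, (T₁/T₂)² = (a₁/a₂)³, so T₁/T₂ = (a₁/a₂)^(3/2).
a₁/a₂ = 1e+06 / 4e+07 = 0.025.
T₁/T₂ = (0.025)^(3/2) ≈ 0.003953.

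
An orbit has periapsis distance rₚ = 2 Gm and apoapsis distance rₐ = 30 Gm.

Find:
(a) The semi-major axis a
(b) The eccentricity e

Convert to SI: rₚ = 2 Gm = 2e+09 m; rₐ = 30 Gm = 3e+10 m.
(a) a = (rₚ + rₐ) / 2 = (2e+09 + 3e+10) / 2 ≈ 1.6e+10 m = 16 Gm.
(b) e = (rₐ − rₚ) / (rₐ + rₚ) = (3e+10 − 2e+09) / (3e+10 + 2e+09) ≈ 0.875.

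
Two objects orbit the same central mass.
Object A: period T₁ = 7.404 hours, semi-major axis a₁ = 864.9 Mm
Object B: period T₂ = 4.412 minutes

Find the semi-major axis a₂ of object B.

Convert to SI: T₁ = 7.404 hours = 26654.4 s; a₁ = 864.9 Mm = 8.649e+08 m; T₂ = 4.412 minutes = 264.72 s.
Kepler's third law: (T₁/T₂)² = (a₁/a₂)³ ⇒ a₂ = a₁ · (T₂/T₁)^(2/3).
T₂/T₁ = 264.72 / 26654.4 = 0.00993157.
a₂ = 8.649e+08 · (0.00993157)^(2/3) m ≈ 3.996e+07 m = 39.96 Mm.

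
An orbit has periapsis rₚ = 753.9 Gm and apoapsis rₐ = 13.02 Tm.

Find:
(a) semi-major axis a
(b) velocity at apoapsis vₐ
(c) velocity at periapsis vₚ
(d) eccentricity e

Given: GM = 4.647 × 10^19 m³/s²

Convert to SI: rₚ = 753.9 Gm = 7.539e+11 m; rₐ = 13.02 Tm = 1.302e+13 m.
(a) a = (rₚ + rₐ)/2 = (7.539e+11 + 1.302e+13)/2 ≈ 6.887e+12 m
(b) With a = (rₚ + rₐ)/2 = 6.88695e+12 m, vₐ = √(GM (2/rₐ − 1/a)) = √(4.647e+19 · (2/1.302e+13 − 1/6.88695e+12)) m/s ≈ 625.1 m/s
(c) With a = (rₚ + rₐ)/2 = 6.88695e+12 m, vₚ = √(GM (2/rₚ − 1/a)) = √(4.647e+19 · (2/7.539e+11 − 1/6.88695e+12)) m/s ≈ 1.079e+04 m/s
(d) e = (rₐ − rₚ)/(rₐ + rₚ) = (1.302e+13 − 7.539e+11)/(1.302e+13 + 7.539e+11) ≈ 0.8905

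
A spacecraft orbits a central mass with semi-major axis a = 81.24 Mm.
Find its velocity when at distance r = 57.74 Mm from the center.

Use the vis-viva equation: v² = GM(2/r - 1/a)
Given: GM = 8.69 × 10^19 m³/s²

Convert to SI: a = 81.24 Mm = 8.124e+07 m; r = 57.74 Mm = 5.774e+07 m.
Vis-viva: v = √(GM · (2/r − 1/a)).
2/r − 1/a = 2/5.774e+07 − 1/8.124e+07 = 2.23288e-08 m⁻¹.
v = √(8.69e+19 · 2.23288e-08) m/s ≈ 1.393e+06 m/s = 1393 km/s.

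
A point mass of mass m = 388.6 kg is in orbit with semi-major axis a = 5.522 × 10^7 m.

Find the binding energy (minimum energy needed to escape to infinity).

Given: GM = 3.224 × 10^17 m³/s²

Total orbital energy is E = −GMm/(2a); binding energy is E_bind = −E = GMm/(2a).
E_bind = 3.224e+17 · 388.6 / (2 · 5.522e+07) J ≈ 1.134e+12 J = 1.134 TJ.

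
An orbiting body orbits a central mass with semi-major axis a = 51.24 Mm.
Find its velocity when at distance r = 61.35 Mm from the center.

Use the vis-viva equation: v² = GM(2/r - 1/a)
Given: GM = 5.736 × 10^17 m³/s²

Convert to SI: a = 51.24 Mm = 5.124e+07 m; r = 61.35 Mm = 6.135e+07 m.
Vis-viva: v = √(GM · (2/r − 1/a)).
2/r − 1/a = 2/6.135e+07 − 1/5.124e+07 = 1.30838e-08 m⁻¹.
v = √(5.736e+17 · 1.30838e-08) m/s ≈ 8.663e+04 m/s = 86.63 km/s.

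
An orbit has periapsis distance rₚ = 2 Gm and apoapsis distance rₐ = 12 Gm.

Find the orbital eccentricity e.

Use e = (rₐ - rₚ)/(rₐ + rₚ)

Convert to SI: rₚ = 2 Gm = 2e+09 m; rₐ = 12 Gm = 1.2e+10 m.
e = (rₐ − rₚ) / (rₐ + rₚ).
e = (1.2e+10 − 2e+09) / (1.2e+10 + 2e+09) = 1e+10 / 1.4e+10 ≈ 0.7143.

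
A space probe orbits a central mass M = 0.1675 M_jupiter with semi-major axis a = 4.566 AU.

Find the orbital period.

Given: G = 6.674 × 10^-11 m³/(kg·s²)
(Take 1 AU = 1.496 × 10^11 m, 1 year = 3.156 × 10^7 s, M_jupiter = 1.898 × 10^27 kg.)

Convert to SI: a = 4.566 AU = 6.83074e+11 m; M = 0.1675 M_jupiter = 3.17915e+26 kg.
GM = G · M = 6.674e-11 · 3.17915e+26 = 2.12176e+16 m³/s².
Kepler's third law: T = 2π √(a³ / GM).
Substituting a = 6.83074e+11 m and GM = 2.12176e+16 m³/s²:
T = 2π √((6.83074e+11)³ / 2.12176e+16) s
T ≈ 2.435e+10 s = 771.6 years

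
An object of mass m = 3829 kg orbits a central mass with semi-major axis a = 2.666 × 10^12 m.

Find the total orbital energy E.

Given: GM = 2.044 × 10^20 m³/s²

E = −GMm / (2a).
E = −2.044e+20 · 3829 / (2 · 2.666e+12) J ≈ -1.468e+11 J = -146.8 GJ.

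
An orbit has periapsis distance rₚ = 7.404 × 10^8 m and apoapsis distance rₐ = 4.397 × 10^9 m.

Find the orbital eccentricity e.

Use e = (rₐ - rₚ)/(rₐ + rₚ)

e = (rₐ − rₚ) / (rₐ + rₚ).
e = (4.397e+09 − 7.404e+08) / (4.397e+09 + 7.404e+08) = 3.6566e+09 / 5.1374e+09 ≈ 0.7118.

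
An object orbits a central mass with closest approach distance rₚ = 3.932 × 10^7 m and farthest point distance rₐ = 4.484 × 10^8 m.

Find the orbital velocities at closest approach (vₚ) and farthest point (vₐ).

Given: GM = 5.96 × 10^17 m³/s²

Use the vis-viva equation v² = GM(2/r − 1/a) with a = (rₚ + rₐ)/2 = (3.932e+07 + 4.484e+08)/2 = 2.4386e+08 m.
vₚ = √(GM · (2/rₚ − 1/a)) = √(5.96e+17 · (2/3.932e+07 − 1/2.4386e+08)) m/s ≈ 1.669e+05 m/s = 166.9 km/s.
vₐ = √(GM · (2/rₐ − 1/a)) = √(5.96e+17 · (2/4.484e+08 − 1/2.4386e+08)) m/s ≈ 1.464e+04 m/s = 14.64 km/s.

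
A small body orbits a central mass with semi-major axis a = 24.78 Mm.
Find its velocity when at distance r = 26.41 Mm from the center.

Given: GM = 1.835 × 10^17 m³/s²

Convert to SI: a = 24.78 Mm = 2.478e+07 m; r = 26.41 Mm = 2.641e+07 m.
Vis-viva: v = √(GM · (2/r − 1/a)).
2/r − 1/a = 2/2.641e+07 − 1/2.478e+07 = 3.53738e-08 m⁻¹.
v = √(1.835e+17 · 3.53738e-08) m/s ≈ 8.057e+04 m/s = 80.57 km/s.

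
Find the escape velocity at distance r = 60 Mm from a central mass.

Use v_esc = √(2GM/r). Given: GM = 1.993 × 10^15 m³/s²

Convert to SI: r = 60 Mm = 6e+07 m.
Escape velocity comes from setting total energy to zero: ½v² − GM/r = 0 ⇒ v_esc = √(2GM / r).
v_esc = √(2 · 1.993e+15 / 6e+07) m/s ≈ 8151 m/s = 8.151 km/s.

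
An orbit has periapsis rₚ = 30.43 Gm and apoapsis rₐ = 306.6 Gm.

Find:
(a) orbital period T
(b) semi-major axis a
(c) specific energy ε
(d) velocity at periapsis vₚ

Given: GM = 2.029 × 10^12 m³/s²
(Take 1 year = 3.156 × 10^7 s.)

Convert to SI: rₚ = 30.43 Gm = 3.043e+10 m; rₐ = 306.6 Gm = 3.066e+11 m.
(a) With a = (rₚ + rₐ)/2 = 1.68515e+11 m, T = 2π √(a³/GM) = 2π √((1.68515e+11)³/2.029e+12) s ≈ 3.051e+11 s
(b) a = (rₚ + rₐ)/2 = (3.043e+10 + 3.066e+11)/2 ≈ 1.685e+11 m
(c) With a = (rₚ + rₐ)/2 = 1.68515e+11 m, ε = −GM/(2a) = −2.029e+12/(2 · 1.68515e+11) J/kg ≈ -6.02 J/kg
(d) With a = (rₚ + rₐ)/2 = 1.68515e+11 m, vₚ = √(GM (2/rₚ − 1/a)) = √(2.029e+12 · (2/3.043e+10 − 1/1.68515e+11)) m/s ≈ 11.01 m/s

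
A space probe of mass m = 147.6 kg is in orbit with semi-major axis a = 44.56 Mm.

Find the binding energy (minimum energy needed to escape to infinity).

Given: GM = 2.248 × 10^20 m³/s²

Convert to SI: a = 44.56 Mm = 4.456e+07 m.
Total orbital energy is E = −GMm/(2a); binding energy is E_bind = −E = GMm/(2a).
E_bind = 2.248e+20 · 147.6 / (2 · 4.456e+07) J ≈ 3.723e+14 J = 372.3 TJ.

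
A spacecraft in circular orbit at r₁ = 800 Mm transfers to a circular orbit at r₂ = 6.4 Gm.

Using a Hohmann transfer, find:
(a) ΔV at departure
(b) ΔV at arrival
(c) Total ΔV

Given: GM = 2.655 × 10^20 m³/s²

Convert to SI: r₁ = 800 Mm = 8e+08 m; r₂ = 6.4 Gm = 6.4e+09 m.
Transfer semi-major axis: a_t = (r₁ + r₂)/2 = (8e+08 + 6.4e+09)/2 = 3.6e+09 m.
Circular speeds: v₁ = √(GM/r₁) = 576086 m/s, v₂ = √(GM/r₂) = 203677 m/s.
Transfer speeds (vis-viva v² = GM(2/r − 1/a_t)): v₁ᵗ = 768115 m/s, v₂ᵗ = 96014.3 m/s.
(a) ΔV₁ = |v₁ᵗ − v₁| ≈ 1.92e+05 m/s = 192 km/s.
(b) ΔV₂ = |v₂ − v₂ᵗ| ≈ 1.077e+05 m/s = 107.7 km/s.
(c) ΔV_total = ΔV₁ + ΔV₂ ≈ 2.997e+05 m/s = 299.7 km/s.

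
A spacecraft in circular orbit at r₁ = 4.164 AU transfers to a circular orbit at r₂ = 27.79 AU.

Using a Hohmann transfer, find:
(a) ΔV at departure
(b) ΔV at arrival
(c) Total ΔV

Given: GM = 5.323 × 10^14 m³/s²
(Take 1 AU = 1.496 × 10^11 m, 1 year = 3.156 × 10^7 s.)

Convert to SI: r₁ = 4.164 AU = 6.22934e+11 m; r₂ = 27.79 AU = 4.15738e+12 m.
Transfer semi-major axis: a_t = (r₁ + r₂)/2 = (6.22934e+11 + 4.15738e+12)/2 = 2.39016e+12 m.
Circular speeds: v₁ = √(GM/r₁) = 29.2319 m/s, v₂ = √(GM/r₂) = 11.3154 m/s.
Transfer speeds (vis-viva v² = GM(2/r − 1/a_t)): v₁ᵗ = 38.5526 m/s, v₂ᵗ = 5.77665 m/s.
(a) ΔV₁ = |v₁ᵗ − v₁| ≈ 9.321 m/s = 0.001966 AU/year.
(b) ΔV₂ = |v₂ − v₂ᵗ| ≈ 5.539 m/s = 0.001168 AU/year.
(c) ΔV_total = ΔV₁ + ΔV₂ ≈ 14.86 m/s = 0.003135 AU/year.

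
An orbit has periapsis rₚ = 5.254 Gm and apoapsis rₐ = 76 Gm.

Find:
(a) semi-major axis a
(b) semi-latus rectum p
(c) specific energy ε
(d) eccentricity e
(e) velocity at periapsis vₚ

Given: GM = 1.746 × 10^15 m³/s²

Convert to SI: rₚ = 5.254 Gm = 5.254e+09 m; rₐ = 76 Gm = 7.6e+10 m.
(a) a = (rₚ + rₐ)/2 = (5.254e+09 + 7.6e+10)/2 ≈ 4.063e+10 m
(b) From a = (rₚ + rₐ)/2 = 4.0627e+10 m and e = (rₐ − rₚ)/(rₐ + rₚ) = 0.870677, p = a(1 − e²) = 4.0627e+10 · (1 − (0.870677)²) ≈ 9.829e+09 m
(c) With a = (rₚ + rₐ)/2 = 4.0627e+10 m, ε = −GM/(2a) = −1.746e+15/(2 · 4.0627e+10) J/kg ≈ -2.149e+04 J/kg
(d) e = (rₐ − rₚ)/(rₐ + rₚ) = (7.6e+10 − 5.254e+09)/(7.6e+10 + 5.254e+09) ≈ 0.8707
(e) With a = (rₚ + rₐ)/2 = 4.0627e+10 m, vₚ = √(GM (2/rₚ − 1/a)) = √(1.746e+15 · (2/5.254e+09 − 1/4.0627e+10)) m/s ≈ 788.5 m/s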